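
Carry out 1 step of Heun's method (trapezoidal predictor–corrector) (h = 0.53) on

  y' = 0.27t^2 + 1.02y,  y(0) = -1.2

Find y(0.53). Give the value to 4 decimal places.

-2.0040

Heun: k1 = f(t_n, y_n); k2 = f(t_n + h, y_n + h·k1); y_{n+1} = y_n + (h/2)·(k1 + k2).
t=0.000000, y=-1.200000:
  k1 = f(0.000000, -1.200000) = -1.224000
  k2 = f(0.530000, -1.848720) = -1.809851
  y ← -1.200000 + (0.53/2)·(-1.224000 + (-1.809851)) = -2.003971
y(0.53) ≈ -2.0040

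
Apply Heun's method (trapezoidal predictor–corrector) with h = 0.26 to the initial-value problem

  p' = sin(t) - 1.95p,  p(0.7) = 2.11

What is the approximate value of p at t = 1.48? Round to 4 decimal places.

0.8618

Heun: k1 = f(t_n, p_n); k2 = f(t_n + h, p_n + h·k1); p_{n+1} = p_n + (h/2)·(k1 + k2).
t=0.700000, p=2.110000:
  k1 = f(0.700000, 2.110000) = -3.470282
  k2 = f(0.960000, 1.207727) = -1.535875
  p ← 2.110000 + (0.26/2)·(-3.470282 + (-1.535875)) = 1.459200
t=0.960000, p=1.459200:
  k1 = f(0.960000, 1.459200) = -2.026247
  k2 = f(1.220000, 0.932375) = -0.879032
  p ← 1.459200 + (0.26/2)·(-2.026247 + (-0.879032)) = 1.081513
t=1.220000, p=1.081513:
  k1 = f(1.220000, 1.081513) = -1.169851
  k2 = f(1.480000, 0.777352) = -0.519955
  p ← 1.081513 + (0.26/2)·(-1.169851 + (-0.519955)) = 0.861838
p(1.48) ≈ 0.8618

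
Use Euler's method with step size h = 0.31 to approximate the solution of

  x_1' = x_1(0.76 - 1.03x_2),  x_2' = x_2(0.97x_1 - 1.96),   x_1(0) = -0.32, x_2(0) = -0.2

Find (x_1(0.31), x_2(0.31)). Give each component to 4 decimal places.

Euler on (x_1,x_2): x_1_{n+1} = x_1_n + h·x_1', x_2_{n+1} = x_2_n + h·x_2'.
0.000000: (-0.320000, -0.200000); f=(-0.309120, 0.454080) → (-0.415827, -0.059235)
(x_1(0.31), x_2(0.31)) ≈ (-0.4158, -0.0592)

-0.4158, -0.0592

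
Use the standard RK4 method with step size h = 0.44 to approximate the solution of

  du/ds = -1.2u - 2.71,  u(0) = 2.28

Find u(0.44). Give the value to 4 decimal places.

RK4: k1 = f(s_n, u_n); k2 = f(s_n + h/2, u_n + (h/2)·k1); k3 = f(s_n + h/2, u_n + (h/2)·k2); k4 = f(s_n + h, u_n + h·k3); u_{n+1} = u_n + (h/6)·(k1 + 2k2 + 2k3 + k4).
s=0.000000, u=2.280000:
  k1 = f(0.000000, 2.280000) = -5.446000
  k2 = f(0.220000, 1.081880) = -4.008256
  k3 = f(0.220000, 1.398184) = -4.387820
  k4 = f(0.440000, 0.349359) = -3.129231
  u ← 2.280000 + (0.44/6)·(k1 + 2k2 + 2k3 + k4) = 0.419725
u(0.44) ≈ 0.4197

0.4197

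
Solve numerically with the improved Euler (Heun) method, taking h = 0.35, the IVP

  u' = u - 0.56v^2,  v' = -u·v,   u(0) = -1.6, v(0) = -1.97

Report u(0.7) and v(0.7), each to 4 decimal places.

-16.0697, -20.3320

Heun on (u,v): k1 = f(x_n, state_n); k2 = f(x_n + h, state_n + h·k1); state_{n+1} = state_n + (h/2)·(k1 + k2).
0.000000: (-1.600000, -1.970000)
  k1 = (-3.773304, -3.152000)
  predictor → (-2.920656, -3.073200)
  k2 = (-8.209609, -8.975761)
  → (-3.697010, -4.092358)
0.350000: (-3.697010, -4.092358)
  k1 = (-13.075551, -15.129488)
  predictor → (-8.273453, -9.387679)
  k2 = (-57.625424, -77.668520)
  → (-16.069680, -20.332010)
(u(0.7), v(0.7)) ≈ (-16.0697, -20.3320)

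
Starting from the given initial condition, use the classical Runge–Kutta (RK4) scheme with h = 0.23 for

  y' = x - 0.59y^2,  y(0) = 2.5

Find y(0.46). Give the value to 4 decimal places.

1.5694

RK4: k1 = f(x_n, y_n); k2 = f(x_n + h/2, y_n + (h/2)·k1); k3 = f(x_n + h/2, y_n + (h/2)·k2); k4 = f(x_n + h, y_n + h·k3); y_{n+1} = y_n + (h/6)·(k1 + 2k2 + 2k3 + k4).
x=0.000000, y=2.500000:
  k1 = f(0.000000, 2.500000) = -3.687500
  k2 = f(0.115000, 2.075938) = -2.427615
  k3 = f(0.115000, 2.220824) = -2.794916
  k4 = f(0.230000, 1.857169) = -1.804956
  y ← 2.500000 + (0.23/6)·(k1 + 2k2 + 2k3 + k4) = 1.889062
x=0.230000, y=1.889062:
  k1 = f(0.230000, 1.889062) = -1.875447
  k2 = f(0.345000, 1.673385) = -1.307129
  k3 = f(0.345000, 1.738742) = -1.438702
  k4 = f(0.460000, 1.558160) = -0.972440
  y ← 1.889062 + (0.23/6)·(k1 + 2k2 + 2k3 + k4) = 1.569379
y(0.46) ≈ 1.5694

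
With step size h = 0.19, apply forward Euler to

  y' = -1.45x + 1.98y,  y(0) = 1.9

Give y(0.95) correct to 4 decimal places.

8.6189

Euler: y_{n+1} = y_n + h·f(x_n, y_n).
x=0.000000, y=1.900000: f=3.762000 → y ← 1.900000 + 0.19·3.762000 = 2.614780
x=0.190000, y=2.614780: f=4.901764 → y ← 2.614780 + 0.19·4.901764 = 3.546115
x=0.380000, y=3.546115: f=6.470308 → y ← 3.546115 + 0.19·6.470308 = 4.775474
x=0.570000, y=4.775474: f=8.628938 → y ← 4.775474 + 0.19·8.628938 = 6.414972
x=0.760000, y=6.414972: f=11.599645 → y ← 6.414972 + 0.19·11.599645 = 8.618905
y(0.95) ≈ 8.6189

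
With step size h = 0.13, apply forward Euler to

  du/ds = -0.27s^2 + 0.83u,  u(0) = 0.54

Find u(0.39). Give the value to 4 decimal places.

Euler: u_{n+1} = u_n + h·f(s_n, u_n).
s=0.000000, u=0.540000: f=0.448200 → u ← 0.540000 + 0.13·0.448200 = 0.598266
s=0.130000, u=0.598266: f=0.491998 → u ← 0.598266 + 0.13·0.491998 = 0.662226
s=0.260000, u=0.662226: f=0.531395 → u ← 0.662226 + 0.13·0.531395 = 0.731307
u(0.39) ≈ 0.7313

0.7313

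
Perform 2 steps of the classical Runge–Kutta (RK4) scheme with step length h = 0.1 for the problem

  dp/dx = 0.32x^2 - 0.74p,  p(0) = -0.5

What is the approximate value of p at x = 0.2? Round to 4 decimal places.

-0.4304

RK4: k1 = f(x_n, p_n); k2 = f(x_n + h/2, p_n + (h/2)·k1); k3 = f(x_n + h/2, p_n + (h/2)·k2); k4 = f(x_n + h, p_n + h·k3); p_{n+1} = p_n + (h/6)·(k1 + 2k2 + 2k3 + k4).
x=0.000000, p=-0.500000:
  k1 = f(0.000000, -0.500000) = 0.370000
  k2 = f(0.050000, -0.481500) = 0.357110
  k3 = f(0.050000, -0.482144) = 0.357587
  k4 = f(0.100000, -0.464241) = 0.346739
  p ← -0.500000 + (0.1/6)·(k1 + 2k2 + 2k3 + k4) = -0.464231
x=0.100000, p=-0.464231:
  k1 = f(0.100000, -0.464231) = 0.346731
  k2 = f(0.150000, -0.446895) = 0.337902
  k3 = f(0.150000, -0.447336) = 0.338229
  k4 = f(0.200000, -0.430408) = 0.331302
  p ← -0.464231 + (0.1/6)·(k1 + 2k2 + 2k3 + k4) = -0.430393
p(0.2) ≈ -0.4304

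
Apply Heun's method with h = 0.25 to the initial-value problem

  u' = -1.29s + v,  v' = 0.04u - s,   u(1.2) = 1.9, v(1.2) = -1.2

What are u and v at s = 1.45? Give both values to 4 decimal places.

Heun on (u,v): k1 = f(s_n, state_n); k2 = f(s_n + h, state_n + h·k1); state_{n+1} = state_n + (h/2)·(k1 + k2).
1.200000: (1.900000, -1.200000)
  k1 = (-2.748000, -1.124000)
  predictor → (1.213000, -1.481000)
  k2 = (-3.351500, -1.401480)
  → (1.137563, -1.515685)
(u(1.45), v(1.45)) ≈ (1.1376, -1.5157)

1.1376, -1.5157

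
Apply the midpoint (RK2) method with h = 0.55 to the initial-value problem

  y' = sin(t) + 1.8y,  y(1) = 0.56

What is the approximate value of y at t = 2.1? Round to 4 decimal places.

6.1218

Midpoint: k1 = f(t_n, y_n); k2 = f(t_n + h/2, y_n + (h/2)·k1); y_{n+1} = y_n + h·k2.
t=1.000000, y=0.560000:
  k1 = f(1.000000, 0.560000) = 1.849471
  k2 = f(1.275000, 1.068605) = 2.880058
  y ← 0.560000 + 0.55·2.880058 = 2.144032
t=1.550000, y=2.144032:
  k1 = f(1.550000, 2.144032) = 4.859042
  k2 = f(1.825000, 3.480269) = 7.232347
  y ← 2.144032 + 0.55·7.232347 = 6.121823
y(2.1) ≈ 6.1218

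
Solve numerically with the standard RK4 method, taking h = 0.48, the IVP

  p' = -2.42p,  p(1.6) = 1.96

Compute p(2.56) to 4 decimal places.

RK4: k1 = f(s_n, p_n); k2 = f(s_n + h/2, p_n + (h/2)·k1); k3 = f(s_n + h/2, p_n + (h/2)·k2); k4 = f(s_n + h, p_n + h·k3); p_{n+1} = p_n + (h/6)·(k1 + 2k2 + 2k3 + k4).
s=1.600000, p=1.960000:
  k1 = f(1.600000, 1.960000) = -4.743200
  k2 = f(1.840000, 0.821632) = -1.988349
  k3 = f(1.840000, 1.482796) = -3.588367
  k4 = f(2.080000, 0.237584) = -0.574953
  p ← 1.960000 + (0.48/6)·(k1 + 2k2 + 2k3 + k4) = 0.642273
s=2.080000, p=0.642273:
  k1 = f(2.080000, 0.642273) = -1.554301
  k2 = f(2.320000, 0.269241) = -0.651563
  k3 = f(2.320000, 0.485898) = -1.175873
  k4 = f(2.560000, 0.077854) = -0.188407
  p ← 0.642273 + (0.48/6)·(k1 + 2k2 + 2k3 + k4) = 0.210467
p(2.56) ≈ 0.2105

0.2105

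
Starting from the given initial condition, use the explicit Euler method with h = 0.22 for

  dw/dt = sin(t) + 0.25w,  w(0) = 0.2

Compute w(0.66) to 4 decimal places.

0.3792

Euler: w_{n+1} = w_n + h·f(t_n, w_n).
t=0.000000, w=0.200000: f=0.050000 → w ← 0.200000 + 0.22·0.050000 = 0.211000
t=0.220000, w=0.211000: f=0.270980 → w ← 0.211000 + 0.22·0.270980 = 0.270616
t=0.440000, w=0.270616: f=0.493593 → w ← 0.270616 + 0.22·0.493593 = 0.379206
w(0.66) ≈ 0.3792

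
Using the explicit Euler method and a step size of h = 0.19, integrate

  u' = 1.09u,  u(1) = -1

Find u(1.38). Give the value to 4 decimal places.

Euler: u_{n+1} = u_n + h·f(t_n, u_n).
t=1.000000, u=-1.000000: f=-1.090000 → u ← -1.000000 + 0.19·(-1.090000) = -1.207100
t=1.190000, u=-1.207100: f=-1.315739 → u ← -1.207100 + 0.19·(-1.315739) = -1.457090
u(1.38) ≈ -1.4571

-1.4571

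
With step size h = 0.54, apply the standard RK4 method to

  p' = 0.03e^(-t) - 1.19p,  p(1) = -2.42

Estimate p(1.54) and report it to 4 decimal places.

-1.2714

RK4: k1 = f(t_n, p_n); k2 = f(t_n + h/2, p_n + (h/2)·k1); k3 = f(t_n + h/2, p_n + (h/2)·k2); k4 = f(t_n + h, p_n + h·k3); p_{n+1} = p_n + (h/6)·(k1 + 2k2 + 2k3 + k4).
t=1.000000, p=-2.420000:
  k1 = f(1.000000, -2.420000) = 2.890836
  k2 = f(1.270000, -1.639474) = 1.959399
  k3 = f(1.270000, -1.890962) = 2.258670
  k4 = f(1.540000, -1.200318) = 1.434810
  p ← -2.420000 + (0.54/6)·(k1 + 2k2 + 2k3 + k4) = -1.271439
p(1.54) ≈ -1.2714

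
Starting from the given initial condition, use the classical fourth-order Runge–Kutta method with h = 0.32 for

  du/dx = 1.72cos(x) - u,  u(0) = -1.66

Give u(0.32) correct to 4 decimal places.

RK4: k1 = f(x_n, u_n); k2 = f(x_n + h/2, u_n + (h/2)·k1); k3 = f(x_n + h/2, u_n + (h/2)·k2); k4 = f(x_n + h, u_n + h·k3); u_{n+1} = u_n + (h/6)·(k1 + 2k2 + 2k3 + k4).
x=0.000000, u=-1.660000:
  k1 = f(0.000000, -1.660000) = 3.380000
  k2 = f(0.160000, -1.119200) = 2.817231
  k3 = f(0.160000, -1.209243) = 2.907274
  k4 = f(0.320000, -0.729672) = 2.362357
  u ← -1.660000 + (0.32/6)·(k1 + 2k2 + 2k3 + k4) = -0.743127
u(0.32) ≈ -0.7431

-0.7431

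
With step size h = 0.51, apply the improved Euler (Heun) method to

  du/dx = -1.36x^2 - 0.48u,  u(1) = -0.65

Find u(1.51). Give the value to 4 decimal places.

Heun: k1 = f(x_n, u_n); k2 = f(x_n + h, u_n + h·k1); u_{n+1} = u_n + (h/2)·(k1 + k2).
x=1.000000, u=-0.650000:
  k1 = f(1.000000, -0.650000) = -1.048000
  k2 = f(1.510000, -1.184480) = -2.532386
  u ← -0.650000 + (0.51/2)·(-1.048000 + (-2.532386)) = -1.562998
u(1.51) ≈ -1.5630

-1.5630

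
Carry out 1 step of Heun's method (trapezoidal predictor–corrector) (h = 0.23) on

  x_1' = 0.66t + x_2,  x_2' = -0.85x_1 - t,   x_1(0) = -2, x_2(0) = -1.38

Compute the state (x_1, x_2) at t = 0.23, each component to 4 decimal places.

Heun on (x_1,x_2): k1 = f(t_n, state_n); k2 = f(t_n + h, state_n + h·k1); state_{n+1} = state_n + (h/2)·(k1 + k2).
0.000000: (-2.000000, -1.380000)
  k1 = (-1.380000, 1.700000)
  predictor → (-2.317400, -0.989000)
  k2 = (-0.837200, 1.739790)
  → (-2.254978, -0.984424)
(x_1(0.23), x_2(0.23)) ≈ (-2.2550, -0.9844)

-2.2550, -0.9844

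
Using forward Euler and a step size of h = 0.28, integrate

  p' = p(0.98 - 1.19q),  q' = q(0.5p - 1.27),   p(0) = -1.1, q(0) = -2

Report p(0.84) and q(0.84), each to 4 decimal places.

Euler on (p,q): p_{n+1} = p_n + h·p', q_{n+1} = q_n + h·q'.
0.000000: (-1.100000, -2.000000); f=(-3.696000, 3.640000) → (-2.134880, -0.980800)
0.280000: (-2.134880, -0.980800); f=(-4.583912, 2.292561) → (-3.418375, -0.338883)
0.560000: (-3.418375, -0.338883); f=(-4.728538, 1.009596) → (-4.742366, -0.056196)
(p(0.84), q(0.84)) ≈ (-4.7424, -0.0562)

-4.7424, -0.0562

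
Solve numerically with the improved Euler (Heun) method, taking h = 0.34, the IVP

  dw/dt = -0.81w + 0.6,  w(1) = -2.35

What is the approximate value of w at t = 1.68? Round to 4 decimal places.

-1.0563

Heun: k1 = f(t_n, w_n); k2 = f(t_n + h, w_n + h·k1); w_{n+1} = w_n + (h/2)·(k1 + k2).
t=1.000000, w=-2.350000:
  k1 = f(1.000000, -2.350000) = 2.503500
  k2 = f(1.340000, -1.498810) = 1.814036
  w ← -2.350000 + (0.34/2)·(2.503500 + 1.814036) = -1.616019
t=1.340000, w=-1.616019:
  k1 = f(1.340000, -1.616019) = 1.908975
  k2 = f(1.680000, -0.966967) = 1.383243
  w ← -1.616019 + (0.34/2)·(1.908975 + 1.383243) = -1.056342
w(1.68) ≈ -1.0563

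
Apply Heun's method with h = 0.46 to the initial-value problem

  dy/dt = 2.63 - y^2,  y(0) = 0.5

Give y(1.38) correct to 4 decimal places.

Heun: k1 = f(t_n, y_n); k2 = f(t_n + h, y_n + h·k1); y_{n+1} = y_n + (h/2)·(k1 + k2).
t=0.000000, y=0.500000:
  k1 = f(0.000000, 0.500000) = 2.380000
  k2 = f(0.460000, 1.594800) = 0.086613
  y ← 0.500000 + (0.46/2)·(2.380000 + 0.086613) = 1.067321
t=0.460000, y=1.067321:
  k1 = f(0.460000, 1.067321) = 1.490826
  k2 = f(0.920000, 1.753101) = -0.443363
  y ← 1.067321 + (0.46/2)·(1.490826 + (-0.443363)) = 1.308238
t=0.920000, y=1.308238:
  k1 = f(0.920000, 1.308238) = 0.918515
  k2 = f(1.380000, 1.730754) = -0.365510
  y ← 1.308238 + (0.46/2)·(0.918515 + (-0.365510)) = 1.435429
y(1.38) ≈ 1.4354

1.4354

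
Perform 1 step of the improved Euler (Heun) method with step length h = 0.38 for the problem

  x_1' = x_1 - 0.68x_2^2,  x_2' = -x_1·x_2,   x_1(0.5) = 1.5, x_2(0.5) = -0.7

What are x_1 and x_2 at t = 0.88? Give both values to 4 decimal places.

Heun on (x_1,x_2): k1 = f(t_n, state_n); k2 = f(t_n + h, state_n + h·k1); state_{n+1} = state_n + (h/2)·(k1 + k2).
0.500000: (1.500000, -0.700000)
  k1 = (1.166800, 1.050000)
  predictor → (1.943384, -0.301000)
  k2 = (1.881775, 0.584959)
  → (2.079229, -0.389358)
(x_1(0.88), x_2(0.88)) ≈ (2.0792, -0.3894)

2.0792, -0.3894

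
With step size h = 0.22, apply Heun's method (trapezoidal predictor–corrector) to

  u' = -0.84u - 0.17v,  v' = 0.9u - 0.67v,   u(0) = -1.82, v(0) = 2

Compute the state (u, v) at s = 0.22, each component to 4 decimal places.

-1.5704, 1.4190

Heun on (u,v): k1 = f(s_n, state_n); k2 = f(s_n + h, state_n + h·k1); state_{n+1} = state_n + (h/2)·(k1 + k2).
0.000000: (-1.820000, 2.000000)
  k1 = (1.188800, -2.978000)
  predictor → (-1.558464, 1.344840)
  k2 = (1.080487, -2.303660)
  → (-1.570378, 1.419017)
(u(0.22), v(0.22)) ≈ (-1.5704, 1.4190)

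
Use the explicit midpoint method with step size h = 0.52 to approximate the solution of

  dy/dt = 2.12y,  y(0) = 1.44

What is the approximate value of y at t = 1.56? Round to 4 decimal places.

Midpoint: k1 = f(t_n, y_n); k2 = f(t_n + h/2, y_n + (h/2)·k1); y_{n+1} = y_n + h·k2.
t=0.000000, y=1.440000:
  k1 = f(0.000000, 1.440000) = 3.052800
  k2 = f(0.260000, 2.233728) = 4.735503
  y ← 1.440000 + 0.52·4.735503 = 3.902462
t=0.520000, y=3.902462:
  k1 = f(0.520000, 3.902462) = 8.273219
  k2 = f(0.780000, 6.053499) = 12.833417
  y ← 3.902462 + 0.52·12.833417 = 10.575839
t=1.040000, y=10.575839:
  k1 = f(1.040000, 10.575839) = 22.420778
  k2 = f(1.300000, 16.405241) = 34.779111
  y ← 10.575839 + 0.52·34.779111 = 28.660976
y(1.56) ≈ 28.6610

28.6610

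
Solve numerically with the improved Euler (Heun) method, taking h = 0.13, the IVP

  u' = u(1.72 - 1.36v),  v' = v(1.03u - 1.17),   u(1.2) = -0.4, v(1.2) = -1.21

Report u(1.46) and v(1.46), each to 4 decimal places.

Heun on (u,v): k1 = f(x_n, state_n); k2 = f(x_n + h, state_n + h·k1); state_{n+1} = state_n + (h/2)·(k1 + k2).
1.200000: (-0.400000, -1.210000)
  k1 = (-1.346240, 1.914220)
  predictor → (-0.575011, -0.961151)
  k2 = (-1.740654, 1.693800)
  → (-0.600648, -0.975479)
1.330000: (-0.600648, -0.975479)
  k1 = (-1.829965, 1.744807)
  predictor → (-0.838544, -0.748654)
  k2 = (-2.296074, 1.522537)
  → (-0.868841, -0.763101)
(u(1.46), v(1.46)) ≈ (-0.8688, -0.7631)

-0.8688, -0.7631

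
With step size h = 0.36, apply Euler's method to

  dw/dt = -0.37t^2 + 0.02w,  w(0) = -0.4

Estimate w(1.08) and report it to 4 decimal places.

-0.4951

Euler: w_{n+1} = w_n + h·f(t_n, w_n).
t=0.000000, w=-0.400000: f=-0.008000 → w ← -0.400000 + 0.36·(-0.008000) = -0.402880
t=0.360000, w=-0.402880: f=-0.056010 → w ← -0.402880 + 0.36·(-0.056010) = -0.423043
t=0.720000, w=-0.423043: f=-0.200269 → w ← -0.423043 + 0.36·(-0.200269) = -0.495140
w(1.08) ≈ -0.4951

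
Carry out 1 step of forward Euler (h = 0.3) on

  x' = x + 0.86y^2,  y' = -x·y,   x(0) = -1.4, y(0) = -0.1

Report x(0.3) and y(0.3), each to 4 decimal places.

-1.8174, -0.1420

Euler on (x,y): x_{n+1} = x_n + h·x', y_{n+1} = y_n + h·y'.
0.000000: (-1.400000, -0.100000); f=(-1.391400, -0.140000) → (-1.817420, -0.142000)
(x(0.3), y(0.3)) ≈ (-1.8174, -0.1420)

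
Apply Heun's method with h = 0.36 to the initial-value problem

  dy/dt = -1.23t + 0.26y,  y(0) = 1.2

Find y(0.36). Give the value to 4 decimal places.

1.2379

Heun: k1 = f(t_n, y_n); k2 = f(t_n + h, y_n + h·k1); y_{n+1} = y_n + (h/2)·(k1 + k2).
t=0.000000, y=1.200000:
  k1 = f(0.000000, 1.200000) = 0.312000
  k2 = f(0.360000, 1.312320) = -0.101597
  y ← 1.200000 + (0.36/2)·(0.312000 + (-0.101597)) = 1.237873
y(0.36) ≈ 1.2379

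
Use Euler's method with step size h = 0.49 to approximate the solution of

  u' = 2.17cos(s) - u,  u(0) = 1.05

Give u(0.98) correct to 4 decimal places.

1.7536

Euler: u_{n+1} = u_n + h·f(s_n, u_n).
s=0.000000, u=1.050000: f=1.120000 → u ← 1.050000 + 0.49·1.120000 = 1.598800
s=0.490000, u=1.598800: f=0.315862 → u ← 1.598800 + 0.49·0.315862 = 1.753573
u(0.98) ≈ 1.7536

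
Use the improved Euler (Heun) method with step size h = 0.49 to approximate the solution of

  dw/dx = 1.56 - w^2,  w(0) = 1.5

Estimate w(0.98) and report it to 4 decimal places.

1.3197

Heun: k1 = f(x_n, w_n); k2 = f(x_n + h, w_n + h·k1); w_{n+1} = w_n + (h/2)·(k1 + k2).
x=0.000000, w=1.500000:
  k1 = f(0.000000, 1.500000) = -0.690000
  k2 = f(0.490000, 1.161900) = 0.209988
  w ← 1.500000 + (0.49/2)·(-0.690000 + 0.209988) = 1.382397
x=0.490000, w=1.382397:
  k1 = f(0.490000, 1.382397) = -0.351022
  k2 = f(0.980000, 1.210396) = 0.094940
  w ← 1.382397 + (0.49/2)·(-0.351022 + 0.094940) = 1.319657
w(0.98) ≈ 1.3197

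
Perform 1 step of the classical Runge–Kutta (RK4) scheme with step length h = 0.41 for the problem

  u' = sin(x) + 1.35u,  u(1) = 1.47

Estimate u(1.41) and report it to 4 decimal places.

RK4: k1 = f(x_n, u_n); k2 = f(x_n + h/2, u_n + (h/2)·k1); k3 = f(x_n + h/2, u_n + (h/2)·k2); k4 = f(x_n + h, u_n + h·k3); u_{n+1} = u_n + (h/6)·(k1 + 2k2 + 2k3 + k4).
x=1.000000, u=1.470000:
  k1 = f(1.000000, 1.470000) = 2.825971
  k2 = f(1.205000, 2.049324) = 3.700427
  k3 = f(1.205000, 2.228587) = 3.942432
  k4 = f(1.410000, 3.086397) = 5.153736
  u ← 1.470000 + (0.41/6)·(k1 + 2k2 + 2k3 + k4) = 3.059804
u(1.41) ≈ 3.0598

3.0598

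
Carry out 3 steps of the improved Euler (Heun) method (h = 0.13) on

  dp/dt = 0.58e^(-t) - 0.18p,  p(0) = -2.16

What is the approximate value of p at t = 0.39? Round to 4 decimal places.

-1.8330

Heun: k1 = f(t_n, p_n); k2 = f(t_n + h, p_n + h·k1); p_{n+1} = p_n + (h/2)·(k1 + k2).
t=0.000000, p=-2.160000:
  k1 = f(0.000000, -2.160000) = 0.968800
  k2 = f(0.130000, -2.034056) = 0.875425
  p ← -2.160000 + (0.13/2)·(0.968800 + 0.875425) = -2.040125
t=0.130000, p=-2.040125:
  k1 = f(0.130000, -2.040125) = 0.876518
  k2 = f(0.260000, -1.926178) = 0.793922
  p ← -2.040125 + (0.13/2)·(0.876518 + 0.793922) = -1.931547
t=0.260000, p=-1.931547:
  k1 = f(0.260000, -1.931547) = 0.794888
  k2 = f(0.390000, -1.828211) = 0.721771
  p ← -1.931547 + (0.13/2)·(0.794888 + 0.721771) = -1.832964
p(0.39) ≈ -1.8330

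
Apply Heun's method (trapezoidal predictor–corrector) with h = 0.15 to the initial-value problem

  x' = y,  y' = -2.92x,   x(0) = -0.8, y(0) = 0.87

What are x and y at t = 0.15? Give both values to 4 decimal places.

-0.6432, 1.1918

Heun on (x,y): k1 = f(t_n, state_n); k2 = f(t_n + h, state_n + h·k1); state_{n+1} = state_n + (h/2)·(k1 + k2).
0.000000: (-0.800000, 0.870000)
  k1 = (0.870000, 2.336000)
  predictor → (-0.669500, 1.220400)
  k2 = (1.220400, 1.954940)
  → (-0.643220, 1.191820)
(x(0.15), y(0.15)) ≈ (-0.6432, 1.1918)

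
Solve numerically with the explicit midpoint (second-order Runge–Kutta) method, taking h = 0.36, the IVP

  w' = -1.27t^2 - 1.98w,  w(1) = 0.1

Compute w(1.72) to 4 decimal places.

-1.0100

Midpoint: k1 = f(t_n, w_n); k2 = f(t_n + h/2, w_n + (h/2)·k1); w_{n+1} = w_n + h·k2.
t=1.000000, w=0.100000:
  k1 = f(1.000000, 0.100000) = -1.468000
  k2 = f(1.180000, -0.164240) = -1.443153
  w ← 0.100000 + 0.36·(-1.443153) = -0.419535
t=1.360000, w=-0.419535:
  k1 = f(1.360000, -0.419535) = -1.518313
  k2 = f(1.540000, -0.692831) = -1.640126
  w ← -0.419535 + 0.36·(-1.640126) = -1.009980
w(1.72) ≈ -1.0100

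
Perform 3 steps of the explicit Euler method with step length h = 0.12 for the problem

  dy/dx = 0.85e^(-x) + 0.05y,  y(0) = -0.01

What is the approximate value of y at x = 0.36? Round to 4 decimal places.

0.2643

Euler: y_{n+1} = y_n + h·f(x_n, y_n).
x=0.000000, y=-0.010000: f=0.849500 → y ← -0.010000 + 0.12·0.849500 = 0.091940
x=0.120000, y=0.091940: f=0.758479 → y ← 0.091940 + 0.12·0.758479 = 0.182958
x=0.240000, y=0.182958: f=0.677782 → y ← 0.182958 + 0.12·0.677782 = 0.264291
y(0.36) ≈ 0.2643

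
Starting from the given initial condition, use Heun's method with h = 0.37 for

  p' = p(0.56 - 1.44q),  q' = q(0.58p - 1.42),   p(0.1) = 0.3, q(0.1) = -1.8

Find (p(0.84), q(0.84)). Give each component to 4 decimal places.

1.4085, -0.8828

Heun on (p,q): k1 = f(t_n, state_n); k2 = f(t_n + h, state_n + h·k1); state_{n+1} = state_n + (h/2)·(k1 + k2).
0.100000: (0.300000, -1.800000)
  k1 = (0.945600, 2.242800)
  predictor → (0.649872, -0.970164)
  k2 = (1.271823, 1.011953)
  → (0.710223, -1.197871)
0.470000: (0.710223, -1.197871)
  k1 = (1.622813, 1.207538)
  predictor → (1.310664, -0.751082)
  k2 = (2.151530, 0.495575)
  → (1.408477, -0.882795)
(p(0.84), q(0.84)) ≈ (1.4085, -0.8828)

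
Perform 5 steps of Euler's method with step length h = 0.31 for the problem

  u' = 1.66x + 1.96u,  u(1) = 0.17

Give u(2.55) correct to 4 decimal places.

12.9669

Euler: u_{n+1} = u_n + h·f(x_n, u_n).
x=1.000000, u=0.170000: f=1.993200 → u ← 0.170000 + 0.31·1.993200 = 0.787892
x=1.310000, u=0.787892: f=3.718868 → u ← 0.787892 + 0.31·3.718868 = 1.940741
x=1.620000, u=1.940741: f=6.493053 → u ← 1.940741 + 0.31·6.493053 = 3.953588
x=1.930000, u=3.953588: f=10.952832 → u ← 3.953588 + 0.31·10.952832 = 7.348965
x=2.240000, u=7.348965: f=18.122372 → u ← 7.348965 + 0.31·18.122372 = 12.966901
u(2.55) ≈ 12.9669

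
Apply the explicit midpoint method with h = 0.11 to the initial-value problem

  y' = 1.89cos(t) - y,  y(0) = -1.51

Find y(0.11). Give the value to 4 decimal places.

-1.1569

Midpoint: k1 = f(t_n, y_n); k2 = f(t_n + h/2, y_n + (h/2)·k1); y_{n+1} = y_n + h·k2.
t=0.000000, y=-1.510000:
  k1 = f(0.000000, -1.510000) = 3.400000
  k2 = f(0.055000, -1.323000) = 3.210142
  y ← -1.510000 + 0.11·3.210142 = -1.156884
y(0.11) ≈ -1.1569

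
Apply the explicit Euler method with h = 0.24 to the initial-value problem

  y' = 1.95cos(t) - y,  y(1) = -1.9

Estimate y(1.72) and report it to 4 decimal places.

-0.5300

Euler: y_{n+1} = y_n + h·f(t_n, y_n).
t=1.000000, y=-1.900000: f=2.953589 → y ← -1.900000 + 0.24·2.953589 = -1.191139
t=1.240000, y=-1.191139: f=1.824491 → y ← -1.191139 + 0.24·1.824491 = -0.753261
t=1.480000, y=-0.753261: f=0.930070 → y ← -0.753261 + 0.24·0.930070 = -0.530044
y(1.72) ≈ -0.5300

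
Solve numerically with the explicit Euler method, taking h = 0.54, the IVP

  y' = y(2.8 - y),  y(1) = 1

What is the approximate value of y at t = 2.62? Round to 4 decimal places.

Euler: y_{n+1} = y_n + h·f(t_n, y_n).
t=1.000000, y=1.000000: f=1.800000 → y ← 1.000000 + 0.54·1.800000 = 1.972000
t=1.540000, y=1.972000: f=1.632816 → y ← 1.972000 + 0.54·1.632816 = 2.853721
t=2.080000, y=2.853721: f=-0.153304 → y ← 2.853721 + 0.54·(-0.153304) = 2.770937
y(2.62) ≈ 2.7709

2.7709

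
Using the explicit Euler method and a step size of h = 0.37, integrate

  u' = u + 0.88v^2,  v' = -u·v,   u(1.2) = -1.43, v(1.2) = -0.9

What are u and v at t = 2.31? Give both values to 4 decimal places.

-0.7043, -3.6530

Euler on (u,v): u_{n+1} = u_n + h·u', v_{n+1} = v_n + h·v'.
1.200000: (-1.430000, -0.900000); f=(-0.717200, -1.287000) → (-1.695364, -1.376190)
1.570000: (-1.695364, -1.376190); f=(-0.028733, -2.333143) → (-1.705995, -2.239453)
1.940000: (-1.705995, -2.239453); f=(2.707336, -3.820496) → (-0.704281, -3.653036)
(u(2.31), v(2.31)) ≈ (-0.7043, -3.6530)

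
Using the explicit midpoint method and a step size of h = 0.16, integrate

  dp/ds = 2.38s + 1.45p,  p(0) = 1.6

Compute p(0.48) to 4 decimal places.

Midpoint: k1 = f(s_n, p_n); k2 = f(s_n + h/2, p_n + (h/2)·k1); p_{n+1} = p_n + h·k2.
s=0.000000, p=1.600000:
  k1 = f(0.000000, 1.600000) = 2.320000
  k2 = f(0.080000, 1.785600) = 2.779520
  p ← 1.600000 + 0.16·2.779520 = 2.044723
s=0.160000, p=2.044723:
  k1 = f(0.160000, 2.044723) = 3.345649
  k2 = f(0.240000, 2.312375) = 3.924144
  p ← 2.044723 + 0.16·3.924144 = 2.672586
s=0.320000, p=2.672586:
  k1 = f(0.320000, 2.672586) = 4.636850
  k2 = f(0.400000, 3.043534) = 5.365125
  p ← 2.672586 + 0.16·5.365125 = 3.531006
p(0.48) ≈ 3.5310

3.5310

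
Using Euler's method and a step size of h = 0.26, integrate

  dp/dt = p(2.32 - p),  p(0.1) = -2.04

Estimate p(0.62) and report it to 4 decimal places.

-11.9036

Euler: p_{n+1} = p_n + h·f(t_n, p_n).
t=0.100000, p=-2.040000: f=-8.894400 → p ← -2.040000 + 0.26·(-8.894400) = -4.352544
t=0.360000, p=-4.352544: f=-29.042541 → p ← -4.352544 + 0.26·(-29.042541) = -11.903605
p(0.62) ≈ -11.9036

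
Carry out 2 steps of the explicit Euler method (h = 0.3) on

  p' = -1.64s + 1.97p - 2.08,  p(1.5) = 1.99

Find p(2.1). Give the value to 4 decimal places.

Euler: p_{n+1} = p_n + h·f(s_n, p_n).
s=1.500000, p=1.990000: f=-0.619700 → p ← 1.990000 + 0.3·(-0.619700) = 1.804090
s=1.800000, p=1.804090: f=-1.477943 → p ← 1.804090 + 0.3·(-1.477943) = 1.360707
p(2.1) ≈ 1.3607

1.3607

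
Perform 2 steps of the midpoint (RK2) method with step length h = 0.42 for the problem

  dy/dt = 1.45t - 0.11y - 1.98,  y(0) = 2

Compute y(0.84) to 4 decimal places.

Midpoint: k1 = f(t_n, y_n); k2 = f(t_n + h/2, y_n + (h/2)·k1); y_{n+1} = y_n + h·k2.
t=0.000000, y=2.000000:
  k1 = f(0.000000, 2.000000) = -2.200000
  k2 = f(0.210000, 1.538000) = -1.844680
  y ← 2.000000 + 0.42·(-1.844680) = 1.225234
t=0.420000, y=1.225234:
  k1 = f(0.420000, 1.225234) = -1.505776
  k2 = f(0.630000, 0.909021) = -1.166492
  y ← 1.225234 + 0.42·(-1.166492) = 0.735308
y(0.84) ≈ 0.7353

0.7353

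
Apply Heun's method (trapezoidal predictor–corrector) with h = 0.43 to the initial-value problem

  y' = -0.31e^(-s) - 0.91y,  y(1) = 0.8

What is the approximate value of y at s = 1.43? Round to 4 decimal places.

Heun: k1 = f(s_n, y_n); k2 = f(s_n + h, y_n + h·k1); y_{n+1} = y_n + (h/2)·(k1 + k2).
s=1.000000, y=0.800000:
  k1 = f(1.000000, 0.800000) = -0.842043
  k2 = f(1.430000, 0.437922) = -0.472694
  y ← 0.800000 + (0.43/2)·(-0.842043 + (-0.472694)) = 0.517332
y(1.43) ≈ 0.5173

0.5173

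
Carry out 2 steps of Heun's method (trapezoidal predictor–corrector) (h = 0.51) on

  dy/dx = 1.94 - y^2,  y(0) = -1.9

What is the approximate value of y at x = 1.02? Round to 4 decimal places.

Heun: k1 = f(x_n, y_n); k2 = f(x_n + h, y_n + h·k1); y_{n+1} = y_n + (h/2)·(k1 + k2).
x=0.000000, y=-1.900000:
  k1 = f(0.000000, -1.900000) = -1.670000
  k2 = f(0.510000, -2.751700) = -5.631853
  y ← -1.900000 + (0.51/2)·(-1.670000 + (-5.631853)) = -3.761972
x=0.510000, y=-3.761972:
  k1 = f(0.510000, -3.761972) = -12.212437
  k2 = f(1.020000, -9.990315) = -97.866401
  y ← -3.761972 + (0.51/2)·(-12.212437 + (-97.866401)) = -31.832076
y(1.02) ≈ -31.8321

-31.8321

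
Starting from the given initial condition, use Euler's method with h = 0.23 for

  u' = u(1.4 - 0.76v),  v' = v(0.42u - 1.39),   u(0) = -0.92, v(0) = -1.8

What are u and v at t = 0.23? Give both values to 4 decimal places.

Euler on (u,v): u_{n+1} = u_n + h·u', v_{n+1} = v_n + h·v'.
0.000000: (-0.920000, -1.800000); f=(-2.546560, 3.197520) → (-1.505709, -1.064570)
(u(0.23), v(0.23)) ≈ (-1.5057, -1.0646)

-1.5057, -1.0646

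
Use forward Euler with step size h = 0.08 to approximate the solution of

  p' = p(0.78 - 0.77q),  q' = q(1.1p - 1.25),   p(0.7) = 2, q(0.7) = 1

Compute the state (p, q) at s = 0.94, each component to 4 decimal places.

Euler on (p,q): p_{n+1} = p_n + h·p', q_{n+1} = q_n + h·q'.
0.700000: (2.000000, 1.000000); f=(0.020000, 0.950000) → (2.001600, 1.076000)
0.780000: (2.001600, 1.076000); f=(-0.097118, 1.024094) → (1.993831, 1.157928)
0.860000: (1.993831, 1.157928); f=(-0.222520, 1.092173) → (1.976029, 1.245301)
(p(0.94), q(0.94)) ≈ (1.9760, 1.2453)

1.9760, 1.2453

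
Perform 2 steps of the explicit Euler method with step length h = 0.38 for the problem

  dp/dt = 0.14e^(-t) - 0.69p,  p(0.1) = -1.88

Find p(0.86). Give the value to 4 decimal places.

Euler: p_{n+1} = p_n + h·f(t_n, p_n).
t=0.100000, p=-1.880000: f=1.423877 → p ← -1.880000 + 0.38·1.423877 = -1.338927
t=0.480000, p=-1.338927: f=1.010489 → p ← -1.338927 + 0.38·1.010489 = -0.954941
p(0.86) ≈ -0.9549

-0.9549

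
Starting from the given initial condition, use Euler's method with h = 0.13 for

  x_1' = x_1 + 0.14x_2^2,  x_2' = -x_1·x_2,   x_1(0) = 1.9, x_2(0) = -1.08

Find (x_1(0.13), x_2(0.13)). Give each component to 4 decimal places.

2.1682, -0.8132

Euler on (x_1,x_2): x_1_{n+1} = x_1_n + h·x_1', x_2_{n+1} = x_2_n + h·x_2'.
0.000000: (1.900000, -1.080000); f=(2.063296, 2.052000) → (2.168228, -0.813240)
(x_1(0.13), x_2(0.13)) ≈ (2.1682, -0.8132)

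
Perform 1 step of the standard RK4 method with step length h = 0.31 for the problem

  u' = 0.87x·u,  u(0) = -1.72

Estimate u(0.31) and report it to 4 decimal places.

RK4: k1 = f(x_n, u_n); k2 = f(x_n + h/2, u_n + (h/2)·k1); k3 = f(x_n + h/2, u_n + (h/2)·k2); k4 = f(x_n + h, u_n + h·k3); u_{n+1} = u_n + (h/6)·(k1 + 2k2 + 2k3 + k4).
x=0.000000, u=-1.720000:
  k1 = f(0.000000, -1.720000) = 0.000000
  k2 = f(0.155000, -1.720000) = -0.231942
  k3 = f(0.155000, -1.755951) = -0.236790
  k4 = f(0.310000, -1.793405) = -0.483681
  u ← -1.720000 + (0.31/6)·(k1 + 2k2 + 2k3 + k4) = -1.793426
u(0.31) ≈ -1.7934

-1.7934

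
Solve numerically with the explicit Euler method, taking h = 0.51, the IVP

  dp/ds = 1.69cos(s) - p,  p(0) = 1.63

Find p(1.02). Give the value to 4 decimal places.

Euler: p_{n+1} = p_n + h·f(s_n, p_n).
s=0.000000, p=1.630000: f=0.060000 → p ← 1.630000 + 0.51·0.060000 = 1.660600
s=0.510000, p=1.660600: f=-0.185662 → p ← 1.660600 + 0.51·(-0.185662) = 1.565912
p(1.02) ≈ 1.5659

1.5659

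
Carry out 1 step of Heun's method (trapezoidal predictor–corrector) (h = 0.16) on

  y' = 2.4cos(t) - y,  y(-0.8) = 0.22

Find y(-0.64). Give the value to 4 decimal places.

Heun: k1 = f(t_n, y_n); k2 = f(t_n + h, y_n + h·k1); y_{n+1} = y_n + (h/2)·(k1 + k2).
t=-0.800000, y=0.220000:
  k1 = f(-0.800000, 0.220000) = 1.452096
  k2 = f(-0.640000, 0.452335) = 1.472694
  y ← 0.220000 + (0.16/2)·(1.452096 + 1.472694) = 0.453983
y(-0.64) ≈ 0.4540

0.4540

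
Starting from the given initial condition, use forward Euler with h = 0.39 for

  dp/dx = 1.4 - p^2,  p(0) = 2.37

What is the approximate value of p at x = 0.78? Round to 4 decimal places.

Euler: p_{n+1} = p_n + h·f(x_n, p_n).
x=0.000000, p=2.370000: f=-4.216900 → p ← 2.370000 + 0.39·(-4.216900) = 0.725409
x=0.390000, p=0.725409: f=0.873782 → p ← 0.725409 + 0.39·0.873782 = 1.066184
p(0.78) ≈ 1.0662

1.0662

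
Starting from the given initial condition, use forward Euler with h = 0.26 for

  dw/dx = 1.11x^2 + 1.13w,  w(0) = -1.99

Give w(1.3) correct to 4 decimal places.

Euler: w_{n+1} = w_n + h·f(x_n, w_n).
x=0.000000, w=-1.990000: f=-2.248700 → w ← -1.990000 + 0.26·(-2.248700) = -2.574662
x=0.260000, w=-2.574662: f=-2.834332 → w ← -2.574662 + 0.26·(-2.834332) = -3.311588
x=0.520000, w=-3.311588: f=-3.441951 → w ← -3.311588 + 0.26·(-3.441951) = -4.206496
x=0.780000, w=-4.206496: f=-4.078016 → w ← -4.206496 + 0.26·(-4.078016) = -5.266780
x=1.040000, w=-5.266780: f=-4.750885 → w ← -5.266780 + 0.26·(-4.750885) = -6.502010
w(1.3) ≈ -6.5020

-6.5020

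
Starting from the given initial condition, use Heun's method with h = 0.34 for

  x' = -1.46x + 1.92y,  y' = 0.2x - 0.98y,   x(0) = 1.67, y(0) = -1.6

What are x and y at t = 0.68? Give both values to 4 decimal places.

-0.1230, -0.8186

Heun on (x,y): k1 = f(t_n, state_n); k2 = f(t_n + h, state_n + h·k1); state_{n+1} = state_n + (h/2)·(k1 + k2).
0.000000: (1.670000, -1.600000)
  k1 = (-5.510200, 1.902000)
  predictor → (-0.203468, -0.953320)
  k2 = (-1.533311, 0.893560)
  → (0.472603, -1.124755)
0.340000: (0.472603, -1.124755)
  k1 = (-2.849530, 1.196780)
  predictor → (-0.496237, -0.717849)
  k2 = (-0.653765, 0.604245)
  → (-0.122957, -0.818580)
(x(0.68), y(0.68)) ≈ (-0.1230, -0.8186)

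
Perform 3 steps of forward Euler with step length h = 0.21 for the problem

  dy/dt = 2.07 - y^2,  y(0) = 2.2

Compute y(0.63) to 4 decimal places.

Euler: y_{n+1} = y_n + h·f(t_n, y_n).
t=0.000000, y=2.200000: f=-2.770000 → y ← 2.200000 + 0.21·(-2.770000) = 1.618300
t=0.210000, y=1.618300: f=-0.548895 → y ← 1.618300 + 0.21·(-0.548895) = 1.503032
t=0.420000, y=1.503032: f=-0.189105 → y ← 1.503032 + 0.21·(-0.189105) = 1.463320
y(0.63) ≈ 1.4633

1.4633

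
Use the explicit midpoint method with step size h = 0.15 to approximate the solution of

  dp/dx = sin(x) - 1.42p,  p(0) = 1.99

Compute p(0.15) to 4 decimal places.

1.6225

Midpoint: k1 = f(x_n, p_n); k2 = f(x_n + h/2, p_n + (h/2)·k1); p_{n+1} = p_n + h·k2.
x=0.000000, p=1.990000:
  k1 = f(0.000000, 1.990000) = -2.825800
  k2 = f(0.075000, 1.778065) = -2.449923
  p ← 1.990000 + 0.15·(-2.449923) = 1.622512
p(0.15) ≈ 1.6225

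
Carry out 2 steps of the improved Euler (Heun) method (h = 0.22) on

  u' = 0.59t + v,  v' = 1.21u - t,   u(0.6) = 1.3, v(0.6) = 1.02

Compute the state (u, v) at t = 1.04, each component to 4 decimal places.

Heun on (u,v): k1 = f(t_n, state_n); k2 = f(t_n + h, state_n + h·k1); state_{n+1} = state_n + (h/2)·(k1 + k2).
0.600000: (1.300000, 1.020000)
  k1 = (1.374000, 0.973000)
  predictor → (1.602280, 1.234060)
  k2 = (1.717860, 1.118759)
  → (1.640105, 1.250093)
0.820000: (1.640105, 1.250093)
  k1 = (1.733893, 1.164527)
  predictor → (2.021561, 1.506289)
  k2 = (2.119889, 1.406089)
  → (2.064021, 1.532861)
(u(1.04), v(1.04)) ≈ (2.0640, 1.5329)

2.0640, 1.5329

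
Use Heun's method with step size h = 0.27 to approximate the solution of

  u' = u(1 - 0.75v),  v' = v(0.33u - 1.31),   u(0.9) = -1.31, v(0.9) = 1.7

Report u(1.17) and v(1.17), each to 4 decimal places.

-1.3145, 1.0923

Heun on (u,v): k1 = f(x_n, state_n); k2 = f(x_n + h, state_n + h·k1); state_{n+1} = state_n + (h/2)·(k1 + k2).
0.900000: (-1.310000, 1.700000)
  k1 = (0.360250, -2.961910)
  predictor → (-1.212732, 0.900284)
  k2 = (-0.393879, -1.539668)
  → (-1.314540, 1.092287)
(u(1.17), v(1.17)) ≈ (-1.3145, 1.0923)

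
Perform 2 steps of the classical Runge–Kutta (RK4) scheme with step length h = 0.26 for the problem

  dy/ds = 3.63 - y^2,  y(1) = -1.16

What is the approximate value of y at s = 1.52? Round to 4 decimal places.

0.5248

RK4: k1 = f(s_n, y_n); k2 = f(s_n + h/2, y_n + (h/2)·k1); k3 = f(s_n + h/2, y_n + (h/2)·k2); k4 = f(s_n + h, y_n + h·k3); y_{n+1} = y_n + (h/6)·(k1 + 2k2 + 2k3 + k4).
s=1.000000, y=-1.160000:
  k1 = f(1.000000, -1.160000) = 2.284400
  k2 = f(1.130000, -0.863028) = 2.885183
  k3 = f(1.130000, -0.784926) = 3.013891
  k4 = f(1.260000, -0.376388) = 3.488332
  y ← -1.160000 + (0.26/6)·(k1 + 2k2 + 2k3 + k4) = -0.398595
s=1.260000, y=-0.398595:
  k1 = f(1.260000, -0.398595) = 3.471122
  k2 = f(1.390000, 0.052651) = 3.627228
  k3 = f(1.390000, 0.072944) = 3.624679
  k4 = f(1.520000, 0.543821) = 3.334258
  y ← -0.398595 + (0.26/6)·(k1 + 2k2 + 2k3 + k4) = 0.524803
y(1.52) ≈ 0.5248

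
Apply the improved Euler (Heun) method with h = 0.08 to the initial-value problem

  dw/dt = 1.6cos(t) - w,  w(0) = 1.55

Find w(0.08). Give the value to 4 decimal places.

1.5536

Heun: k1 = f(t_n, w_n); k2 = f(t_n + h, w_n + h·k1); w_{n+1} = w_n + (h/2)·(k1 + k2).
t=0.000000, w=1.550000:
  k1 = f(0.000000, 1.550000) = 0.050000
  k2 = f(0.080000, 1.554000) = 0.040883
  w ← 1.550000 + (0.08/2)·(0.050000 + 0.040883) = 1.553635
w(0.08) ≈ 1.5536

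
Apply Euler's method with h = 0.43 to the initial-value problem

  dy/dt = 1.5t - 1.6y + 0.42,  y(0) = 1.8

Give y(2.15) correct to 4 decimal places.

Euler: y_{n+1} = y_n + h·f(t_n, y_n).
t=0.000000, y=1.800000: f=-2.460000 → y ← 1.800000 + 0.43·(-2.460000) = 0.742200
t=0.430000, y=0.742200: f=-0.122520 → y ← 0.742200 + 0.43·(-0.122520) = 0.689516
t=0.860000, y=0.689516: f=0.606774 → y ← 0.689516 + 0.43·0.606774 = 0.950429
t=1.290000, y=0.950429: f=0.834313 → y ← 0.950429 + 0.43·0.834313 = 1.309184
t=1.720000, y=1.309184: f=0.905306 → y ← 1.309184 + 0.43·0.905306 = 1.698465
y(2.15) ≈ 1.6985

1.6985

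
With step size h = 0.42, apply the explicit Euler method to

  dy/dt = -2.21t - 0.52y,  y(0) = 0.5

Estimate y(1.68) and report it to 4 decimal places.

Euler: y_{n+1} = y_n + h·f(t_n, y_n).
t=0.000000, y=0.500000: f=-0.260000 → y ← 0.500000 + 0.42·(-0.260000) = 0.390800
t=0.420000, y=0.390800: f=-1.131416 → y ← 0.390800 + 0.42·(-1.131416) = -0.084395
t=0.840000, y=-0.084395: f=-1.812515 → y ← -0.084395 + 0.42·(-1.812515) = -0.845651
t=1.260000, y=-0.845651: f=-2.344862 → y ← -0.845651 + 0.42·(-2.344862) = -1.830493
y(1.68) ≈ -1.8305

-1.8305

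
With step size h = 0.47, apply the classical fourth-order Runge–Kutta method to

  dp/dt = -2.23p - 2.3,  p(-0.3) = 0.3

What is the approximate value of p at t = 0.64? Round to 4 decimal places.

-0.8593

RK4: k1 = f(t_n, p_n); k2 = f(t_n + h/2, p_n + (h/2)·k1); k3 = f(t_n + h/2, p_n + (h/2)·k2); k4 = f(t_n + h, p_n + h·k3); p_{n+1} = p_n + (h/6)·(k1 + 2k2 + 2k3 + k4).
t=-0.300000, p=0.300000:
  k1 = f(-0.300000, 0.300000) = -2.969000
  k2 = f(-0.065000, -0.397715) = -1.413096
  k3 = f(-0.065000, -0.032077) = -2.228467
  k4 = f(0.170000, -0.747380) = -0.633343
  p ← 0.300000 + (0.47/6)·(k1 + 2k2 + 2k3 + k4) = -0.552695
t=0.170000, p=-0.552695:
  k1 = f(0.170000, -0.552695) = -1.067490
  k2 = f(0.405000, -0.803555) = -0.508072
  k3 = f(0.405000, -0.672092) = -0.801235
  k4 = f(0.640000, -0.929275) = -0.227716
  p ← -0.552695 + (0.47/6)·(k1 + 2k2 + 2k3 + k4) = -0.859278
p(0.64) ≈ -0.8593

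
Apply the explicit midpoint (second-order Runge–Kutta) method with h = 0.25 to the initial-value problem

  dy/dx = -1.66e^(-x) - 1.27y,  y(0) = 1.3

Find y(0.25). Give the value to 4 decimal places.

Midpoint: k1 = f(x_n, y_n); k2 = f(x_n + h/2, y_n + (h/2)·k1); y_{n+1} = y_n + h·k2.
x=0.000000, y=1.300000:
  k1 = f(0.000000, 1.300000) = -3.311000
  k2 = f(0.125000, 0.886125) = -2.590324
  y ← 1.300000 + 0.25·(-2.590324) = 0.652419
y(0.25) ≈ 0.6524

0.6524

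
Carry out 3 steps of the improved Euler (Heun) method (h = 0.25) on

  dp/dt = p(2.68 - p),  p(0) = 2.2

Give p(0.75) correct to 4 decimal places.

Heun: k1 = f(t_n, p_n); k2 = f(t_n + h, p_n + h·k1); p_{n+1} = p_n + (h/2)·(k1 + k2).
t=0.000000, p=2.200000:
  k1 = f(0.000000, 2.200000) = 1.056000
  k2 = f(0.250000, 2.464000) = 0.532224
  p ← 2.200000 + (0.25/2)·(1.056000 + 0.532224) = 2.398528
t=0.250000, p=2.398528:
  k1 = f(0.250000, 2.398528) = 0.675118
  k2 = f(0.500000, 2.567308) = 0.289316
  p ← 2.398528 + (0.25/2)·(0.675118 + 0.289316) = 2.519082
t=0.500000, p=2.519082:
  k1 = f(0.500000, 2.519082) = 0.405365
  k2 = f(0.750000, 2.620424) = 0.156116
  p ← 2.519082 + (0.25/2)·(0.405365 + 0.156116) = 2.589267
p(0.75) ≈ 2.5893

2.5893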